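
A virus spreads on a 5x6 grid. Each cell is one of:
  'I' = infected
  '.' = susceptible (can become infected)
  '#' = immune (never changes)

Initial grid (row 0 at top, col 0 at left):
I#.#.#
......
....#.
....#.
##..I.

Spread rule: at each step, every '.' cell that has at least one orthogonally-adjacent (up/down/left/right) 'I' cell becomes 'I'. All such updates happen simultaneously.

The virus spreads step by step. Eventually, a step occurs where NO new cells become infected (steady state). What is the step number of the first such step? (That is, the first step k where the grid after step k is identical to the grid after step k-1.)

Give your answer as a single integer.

Answer: 7

Derivation:
Step 0 (initial): 2 infected
Step 1: +3 new -> 5 infected
Step 2: +5 new -> 10 infected
Step 3: +6 new -> 16 infected
Step 4: +5 new -> 21 infected
Step 5: +1 new -> 22 infected
Step 6: +1 new -> 23 infected
Step 7: +0 new -> 23 infected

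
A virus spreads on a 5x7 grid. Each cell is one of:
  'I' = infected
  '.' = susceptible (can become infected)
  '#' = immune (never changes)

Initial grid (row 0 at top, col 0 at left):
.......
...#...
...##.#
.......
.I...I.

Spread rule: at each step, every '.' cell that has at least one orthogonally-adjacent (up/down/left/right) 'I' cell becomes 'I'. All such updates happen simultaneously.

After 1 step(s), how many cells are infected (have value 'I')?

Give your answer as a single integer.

Answer: 8

Derivation:
Step 0 (initial): 2 infected
Step 1: +6 new -> 8 infected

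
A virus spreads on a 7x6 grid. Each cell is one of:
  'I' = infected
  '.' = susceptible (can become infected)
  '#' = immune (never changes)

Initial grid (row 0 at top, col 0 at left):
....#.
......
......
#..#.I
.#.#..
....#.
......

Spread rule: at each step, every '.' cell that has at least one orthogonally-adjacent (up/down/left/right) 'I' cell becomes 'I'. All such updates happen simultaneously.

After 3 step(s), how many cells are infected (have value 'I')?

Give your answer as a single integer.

Answer: 12

Derivation:
Step 0 (initial): 1 infected
Step 1: +3 new -> 4 infected
Step 2: +4 new -> 8 infected
Step 3: +4 new -> 12 infected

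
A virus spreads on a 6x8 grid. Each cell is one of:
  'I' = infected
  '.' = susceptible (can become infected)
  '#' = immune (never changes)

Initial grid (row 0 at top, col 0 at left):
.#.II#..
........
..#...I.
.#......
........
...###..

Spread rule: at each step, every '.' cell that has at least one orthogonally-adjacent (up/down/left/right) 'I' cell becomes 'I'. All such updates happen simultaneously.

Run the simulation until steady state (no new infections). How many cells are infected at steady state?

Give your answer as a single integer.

Step 0 (initial): 3 infected
Step 1: +7 new -> 10 infected
Step 2: +9 new -> 19 infected
Step 3: +7 new -> 26 infected
Step 4: +6 new -> 32 infected
Step 5: +3 new -> 35 infected
Step 6: +3 new -> 38 infected
Step 7: +2 new -> 40 infected
Step 8: +1 new -> 41 infected
Step 9: +0 new -> 41 infected

Answer: 41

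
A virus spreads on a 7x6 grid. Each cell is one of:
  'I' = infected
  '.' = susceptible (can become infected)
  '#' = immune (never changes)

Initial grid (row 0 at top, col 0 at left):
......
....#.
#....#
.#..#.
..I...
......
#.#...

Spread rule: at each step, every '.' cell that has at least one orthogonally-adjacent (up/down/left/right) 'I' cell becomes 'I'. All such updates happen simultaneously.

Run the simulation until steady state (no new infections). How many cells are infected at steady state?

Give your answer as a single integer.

Answer: 35

Derivation:
Step 0 (initial): 1 infected
Step 1: +4 new -> 5 infected
Step 2: +6 new -> 11 infected
Step 3: +9 new -> 20 infected
Step 4: +7 new -> 27 infected
Step 5: +4 new -> 31 infected
Step 6: +2 new -> 33 infected
Step 7: +1 new -> 34 infected
Step 8: +1 new -> 35 infected
Step 9: +0 new -> 35 infected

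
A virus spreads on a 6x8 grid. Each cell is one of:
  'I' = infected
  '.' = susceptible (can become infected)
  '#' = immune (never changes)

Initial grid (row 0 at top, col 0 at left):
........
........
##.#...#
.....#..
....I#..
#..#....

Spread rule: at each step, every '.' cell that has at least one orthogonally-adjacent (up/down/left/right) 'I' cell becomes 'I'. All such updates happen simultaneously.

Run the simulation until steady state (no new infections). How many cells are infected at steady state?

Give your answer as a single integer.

Answer: 40

Derivation:
Step 0 (initial): 1 infected
Step 1: +3 new -> 4 infected
Step 2: +4 new -> 8 infected
Step 3: +6 new -> 14 infected
Step 4: +10 new -> 24 infected
Step 5: +7 new -> 31 infected
Step 6: +5 new -> 36 infected
Step 7: +3 new -> 39 infected
Step 8: +1 new -> 40 infected
Step 9: +0 new -> 40 infected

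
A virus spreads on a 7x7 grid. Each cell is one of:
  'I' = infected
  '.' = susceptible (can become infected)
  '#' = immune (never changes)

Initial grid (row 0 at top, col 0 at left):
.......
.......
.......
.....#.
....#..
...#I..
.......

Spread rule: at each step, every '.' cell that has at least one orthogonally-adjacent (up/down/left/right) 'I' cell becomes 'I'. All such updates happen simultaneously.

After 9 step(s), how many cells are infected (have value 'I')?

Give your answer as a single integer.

Step 0 (initial): 1 infected
Step 1: +2 new -> 3 infected
Step 2: +4 new -> 7 infected
Step 3: +3 new -> 10 infected
Step 4: +3 new -> 13 infected
Step 5: +4 new -> 17 infected
Step 6: +6 new -> 23 infected
Step 7: +7 new -> 30 infected
Step 8: +7 new -> 37 infected
Step 9: +5 new -> 42 infected

Answer: 42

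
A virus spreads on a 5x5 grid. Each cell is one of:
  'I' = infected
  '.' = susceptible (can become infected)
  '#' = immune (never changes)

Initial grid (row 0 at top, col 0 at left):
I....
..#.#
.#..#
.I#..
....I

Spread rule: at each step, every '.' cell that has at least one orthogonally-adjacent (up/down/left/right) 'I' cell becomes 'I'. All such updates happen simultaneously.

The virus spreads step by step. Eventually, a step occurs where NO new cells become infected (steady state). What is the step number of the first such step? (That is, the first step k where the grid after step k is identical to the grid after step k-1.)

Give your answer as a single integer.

Answer: 5

Derivation:
Step 0 (initial): 3 infected
Step 1: +6 new -> 9 infected
Step 2: +6 new -> 15 infected
Step 3: +2 new -> 17 infected
Step 4: +3 new -> 20 infected
Step 5: +0 new -> 20 infected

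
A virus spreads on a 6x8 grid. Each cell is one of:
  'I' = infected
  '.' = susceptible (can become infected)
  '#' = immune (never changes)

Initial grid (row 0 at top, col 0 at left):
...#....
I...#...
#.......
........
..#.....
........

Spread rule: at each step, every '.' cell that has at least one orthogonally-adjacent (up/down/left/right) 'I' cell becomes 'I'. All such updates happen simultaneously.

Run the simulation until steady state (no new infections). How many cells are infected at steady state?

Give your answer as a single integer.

Step 0 (initial): 1 infected
Step 1: +2 new -> 3 infected
Step 2: +3 new -> 6 infected
Step 3: +4 new -> 10 infected
Step 4: +4 new -> 14 infected
Step 5: +4 new -> 18 infected
Step 6: +5 new -> 23 infected
Step 7: +5 new -> 28 infected
Step 8: +6 new -> 34 infected
Step 9: +6 new -> 40 infected
Step 10: +3 new -> 43 infected
Step 11: +1 new -> 44 infected
Step 12: +0 new -> 44 infected

Answer: 44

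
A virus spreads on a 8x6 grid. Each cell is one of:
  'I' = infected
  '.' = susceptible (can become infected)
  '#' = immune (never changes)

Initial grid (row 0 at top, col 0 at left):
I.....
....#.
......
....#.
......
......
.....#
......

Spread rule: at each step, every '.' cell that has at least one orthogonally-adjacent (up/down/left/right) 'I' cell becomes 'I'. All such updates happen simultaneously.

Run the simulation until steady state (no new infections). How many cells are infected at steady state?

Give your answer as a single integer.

Answer: 45

Derivation:
Step 0 (initial): 1 infected
Step 1: +2 new -> 3 infected
Step 2: +3 new -> 6 infected
Step 3: +4 new -> 10 infected
Step 4: +5 new -> 15 infected
Step 5: +5 new -> 20 infected
Step 6: +6 new -> 26 infected
Step 7: +5 new -> 31 infected
Step 8: +5 new -> 36 infected
Step 9: +4 new -> 40 infected
Step 10: +3 new -> 43 infected
Step 11: +1 new -> 44 infected
Step 12: +1 new -> 45 infected
Step 13: +0 new -> 45 infected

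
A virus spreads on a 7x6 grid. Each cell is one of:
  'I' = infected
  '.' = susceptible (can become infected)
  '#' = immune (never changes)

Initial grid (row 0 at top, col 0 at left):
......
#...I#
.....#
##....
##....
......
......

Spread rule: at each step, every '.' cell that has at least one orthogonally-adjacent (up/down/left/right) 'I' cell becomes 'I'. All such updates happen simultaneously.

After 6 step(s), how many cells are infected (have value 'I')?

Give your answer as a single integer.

Answer: 30

Derivation:
Step 0 (initial): 1 infected
Step 1: +3 new -> 4 infected
Step 2: +5 new -> 9 infected
Step 3: +6 new -> 15 infected
Step 4: +6 new -> 21 infected
Step 5: +6 new -> 27 infected
Step 6: +3 new -> 30 infected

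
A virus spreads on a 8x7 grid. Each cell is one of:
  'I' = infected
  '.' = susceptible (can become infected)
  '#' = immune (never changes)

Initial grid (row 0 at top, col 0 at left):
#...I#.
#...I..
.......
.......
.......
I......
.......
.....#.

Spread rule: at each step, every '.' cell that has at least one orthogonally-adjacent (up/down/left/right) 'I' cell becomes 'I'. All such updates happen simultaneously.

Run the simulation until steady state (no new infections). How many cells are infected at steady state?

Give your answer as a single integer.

Step 0 (initial): 3 infected
Step 1: +7 new -> 10 infected
Step 2: +11 new -> 21 infected
Step 3: +14 new -> 35 infected
Step 4: +8 new -> 43 infected
Step 5: +4 new -> 47 infected
Step 6: +3 new -> 50 infected
Step 7: +1 new -> 51 infected
Step 8: +1 new -> 52 infected
Step 9: +0 new -> 52 infected

Answer: 52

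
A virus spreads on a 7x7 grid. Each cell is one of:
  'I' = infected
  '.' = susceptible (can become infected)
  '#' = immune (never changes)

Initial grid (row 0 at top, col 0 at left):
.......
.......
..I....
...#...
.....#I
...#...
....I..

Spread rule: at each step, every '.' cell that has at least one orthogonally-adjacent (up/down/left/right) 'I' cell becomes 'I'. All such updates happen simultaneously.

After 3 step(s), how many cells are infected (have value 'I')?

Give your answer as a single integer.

Step 0 (initial): 3 infected
Step 1: +9 new -> 12 infected
Step 2: +13 new -> 25 infected
Step 3: +12 new -> 37 infected

Answer: 37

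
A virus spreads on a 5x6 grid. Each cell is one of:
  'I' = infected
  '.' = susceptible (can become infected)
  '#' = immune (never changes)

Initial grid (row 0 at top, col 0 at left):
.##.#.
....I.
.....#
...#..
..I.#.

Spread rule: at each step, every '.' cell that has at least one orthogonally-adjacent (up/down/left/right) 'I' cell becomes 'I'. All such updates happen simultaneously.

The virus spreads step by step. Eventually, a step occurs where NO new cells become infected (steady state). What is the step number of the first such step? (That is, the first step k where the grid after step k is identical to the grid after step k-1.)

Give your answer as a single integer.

Answer: 6

Derivation:
Step 0 (initial): 2 infected
Step 1: +6 new -> 8 infected
Step 2: +8 new -> 16 infected
Step 3: +4 new -> 20 infected
Step 4: +3 new -> 23 infected
Step 5: +1 new -> 24 infected
Step 6: +0 new -> 24 infected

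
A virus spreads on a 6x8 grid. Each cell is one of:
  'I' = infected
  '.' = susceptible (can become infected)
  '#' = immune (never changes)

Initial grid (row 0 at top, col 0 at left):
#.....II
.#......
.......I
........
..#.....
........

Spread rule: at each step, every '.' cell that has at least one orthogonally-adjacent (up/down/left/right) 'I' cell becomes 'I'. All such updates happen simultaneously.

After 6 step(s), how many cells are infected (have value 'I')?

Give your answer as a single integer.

Answer: 35

Derivation:
Step 0 (initial): 3 infected
Step 1: +5 new -> 8 infected
Step 2: +5 new -> 13 infected
Step 3: +6 new -> 19 infected
Step 4: +6 new -> 25 infected
Step 5: +6 new -> 31 infected
Step 6: +4 new -> 35 infected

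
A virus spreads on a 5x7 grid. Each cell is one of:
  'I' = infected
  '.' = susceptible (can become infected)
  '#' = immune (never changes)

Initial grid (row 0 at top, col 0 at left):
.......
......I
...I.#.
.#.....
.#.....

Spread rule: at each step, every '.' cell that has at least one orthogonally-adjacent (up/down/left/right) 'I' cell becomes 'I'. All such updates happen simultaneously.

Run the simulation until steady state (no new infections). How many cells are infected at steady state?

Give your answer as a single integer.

Answer: 32

Derivation:
Step 0 (initial): 2 infected
Step 1: +7 new -> 9 infected
Step 2: +9 new -> 18 infected
Step 3: +8 new -> 26 infected
Step 4: +4 new -> 30 infected
Step 5: +2 new -> 32 infected
Step 6: +0 new -> 32 infected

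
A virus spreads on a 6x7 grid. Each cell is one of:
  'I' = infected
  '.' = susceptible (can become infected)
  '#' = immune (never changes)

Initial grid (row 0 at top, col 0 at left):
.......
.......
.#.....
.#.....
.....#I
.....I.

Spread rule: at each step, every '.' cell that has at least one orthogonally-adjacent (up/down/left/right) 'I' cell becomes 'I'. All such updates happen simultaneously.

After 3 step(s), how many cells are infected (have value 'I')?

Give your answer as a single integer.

Step 0 (initial): 2 infected
Step 1: +3 new -> 5 infected
Step 2: +4 new -> 9 infected
Step 3: +5 new -> 14 infected

Answer: 14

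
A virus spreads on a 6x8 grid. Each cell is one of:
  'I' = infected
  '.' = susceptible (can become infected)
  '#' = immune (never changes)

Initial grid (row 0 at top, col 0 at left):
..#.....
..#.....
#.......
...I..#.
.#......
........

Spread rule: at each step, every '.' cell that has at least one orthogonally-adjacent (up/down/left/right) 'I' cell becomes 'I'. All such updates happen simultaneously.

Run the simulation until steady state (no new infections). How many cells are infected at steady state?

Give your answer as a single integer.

Step 0 (initial): 1 infected
Step 1: +4 new -> 5 infected
Step 2: +8 new -> 13 infected
Step 3: +8 new -> 21 infected
Step 4: +8 new -> 29 infected
Step 5: +8 new -> 37 infected
Step 6: +5 new -> 42 infected
Step 7: +1 new -> 43 infected
Step 8: +0 new -> 43 infected

Answer: 43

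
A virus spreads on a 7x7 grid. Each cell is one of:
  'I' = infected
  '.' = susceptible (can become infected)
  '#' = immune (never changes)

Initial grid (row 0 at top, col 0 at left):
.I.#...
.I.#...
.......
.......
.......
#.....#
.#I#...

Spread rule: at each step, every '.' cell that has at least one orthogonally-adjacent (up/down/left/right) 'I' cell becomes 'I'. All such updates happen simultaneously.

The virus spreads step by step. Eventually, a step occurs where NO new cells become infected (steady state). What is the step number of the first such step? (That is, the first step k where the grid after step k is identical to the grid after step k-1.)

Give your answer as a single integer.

Answer: 9

Derivation:
Step 0 (initial): 3 infected
Step 1: +6 new -> 9 infected
Step 2: +6 new -> 15 infected
Step 3: +6 new -> 21 infected
Step 4: +6 new -> 27 infected
Step 5: +5 new -> 32 infected
Step 6: +6 new -> 38 infected
Step 7: +3 new -> 41 infected
Step 8: +1 new -> 42 infected
Step 9: +0 new -> 42 infected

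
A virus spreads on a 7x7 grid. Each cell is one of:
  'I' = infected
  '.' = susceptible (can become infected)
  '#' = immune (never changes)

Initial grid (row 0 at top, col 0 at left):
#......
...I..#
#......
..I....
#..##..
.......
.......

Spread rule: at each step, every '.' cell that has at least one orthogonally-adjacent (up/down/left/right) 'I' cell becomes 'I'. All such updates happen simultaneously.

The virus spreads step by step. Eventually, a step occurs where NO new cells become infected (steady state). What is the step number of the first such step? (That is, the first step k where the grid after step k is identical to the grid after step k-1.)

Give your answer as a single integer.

Answer: 8

Derivation:
Step 0 (initial): 2 infected
Step 1: +8 new -> 10 infected
Step 2: +10 new -> 20 infected
Step 3: +8 new -> 28 infected
Step 4: +8 new -> 36 infected
Step 5: +4 new -> 40 infected
Step 6: +2 new -> 42 infected
Step 7: +1 new -> 43 infected
Step 8: +0 new -> 43 infected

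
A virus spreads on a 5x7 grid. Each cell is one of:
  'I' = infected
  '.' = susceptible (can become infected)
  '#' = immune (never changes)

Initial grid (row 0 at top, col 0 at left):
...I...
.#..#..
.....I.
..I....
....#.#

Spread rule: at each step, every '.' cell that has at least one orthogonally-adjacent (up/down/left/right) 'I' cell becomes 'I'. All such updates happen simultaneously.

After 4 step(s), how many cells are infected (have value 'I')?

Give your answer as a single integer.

Answer: 31

Derivation:
Step 0 (initial): 3 infected
Step 1: +11 new -> 14 infected
Step 2: +12 new -> 26 infected
Step 3: +4 new -> 30 infected
Step 4: +1 new -> 31 infected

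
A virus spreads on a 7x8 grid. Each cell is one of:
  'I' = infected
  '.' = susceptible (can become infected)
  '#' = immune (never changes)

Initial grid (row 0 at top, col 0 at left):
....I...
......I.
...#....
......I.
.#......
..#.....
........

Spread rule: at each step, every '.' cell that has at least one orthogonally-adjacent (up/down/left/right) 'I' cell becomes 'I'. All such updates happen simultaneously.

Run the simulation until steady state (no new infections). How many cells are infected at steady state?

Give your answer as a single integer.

Step 0 (initial): 3 infected
Step 1: +10 new -> 13 infected
Step 2: +10 new -> 23 infected
Step 3: +7 new -> 30 infected
Step 4: +8 new -> 38 infected
Step 5: +6 new -> 44 infected
Step 6: +3 new -> 47 infected
Step 7: +2 new -> 49 infected
Step 8: +2 new -> 51 infected
Step 9: +2 new -> 53 infected
Step 10: +0 new -> 53 infected

Answer: 53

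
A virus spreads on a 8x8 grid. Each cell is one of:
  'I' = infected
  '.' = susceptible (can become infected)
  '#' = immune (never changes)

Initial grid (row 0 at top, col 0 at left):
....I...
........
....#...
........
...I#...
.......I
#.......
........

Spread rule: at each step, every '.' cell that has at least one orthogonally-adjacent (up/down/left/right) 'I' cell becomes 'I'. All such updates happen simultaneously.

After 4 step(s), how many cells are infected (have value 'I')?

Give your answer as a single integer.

Step 0 (initial): 3 infected
Step 1: +9 new -> 12 infected
Step 2: +16 new -> 28 infected
Step 3: +18 new -> 46 infected
Step 4: +11 new -> 57 infected

Answer: 57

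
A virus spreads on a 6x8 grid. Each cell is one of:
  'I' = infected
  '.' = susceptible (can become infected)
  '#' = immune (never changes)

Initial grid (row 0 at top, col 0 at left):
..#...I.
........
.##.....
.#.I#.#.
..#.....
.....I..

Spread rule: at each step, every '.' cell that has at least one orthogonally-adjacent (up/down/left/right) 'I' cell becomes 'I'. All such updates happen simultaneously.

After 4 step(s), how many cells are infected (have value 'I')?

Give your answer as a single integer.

Step 0 (initial): 3 infected
Step 1: +9 new -> 12 infected
Step 2: +11 new -> 23 infected
Step 3: +7 new -> 30 infected
Step 4: +3 new -> 33 infected

Answer: 33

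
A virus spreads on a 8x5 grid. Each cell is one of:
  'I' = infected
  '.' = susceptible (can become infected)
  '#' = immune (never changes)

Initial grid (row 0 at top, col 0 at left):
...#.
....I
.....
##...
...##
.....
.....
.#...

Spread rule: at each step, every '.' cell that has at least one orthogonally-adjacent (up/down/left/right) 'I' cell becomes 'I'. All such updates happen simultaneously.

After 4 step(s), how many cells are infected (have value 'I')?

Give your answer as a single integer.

Answer: 15

Derivation:
Step 0 (initial): 1 infected
Step 1: +3 new -> 4 infected
Step 2: +3 new -> 7 infected
Step 3: +4 new -> 11 infected
Step 4: +4 new -> 15 infected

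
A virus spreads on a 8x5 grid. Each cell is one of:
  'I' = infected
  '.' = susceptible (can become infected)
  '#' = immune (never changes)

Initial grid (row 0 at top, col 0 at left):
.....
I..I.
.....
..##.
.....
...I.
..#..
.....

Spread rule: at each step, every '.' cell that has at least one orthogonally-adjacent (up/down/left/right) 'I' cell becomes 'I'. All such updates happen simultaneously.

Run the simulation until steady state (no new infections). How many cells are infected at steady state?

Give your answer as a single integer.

Step 0 (initial): 3 infected
Step 1: +11 new -> 14 infected
Step 2: +12 new -> 26 infected
Step 3: +8 new -> 34 infected
Step 4: +2 new -> 36 infected
Step 5: +1 new -> 37 infected
Step 6: +0 new -> 37 infected

Answer: 37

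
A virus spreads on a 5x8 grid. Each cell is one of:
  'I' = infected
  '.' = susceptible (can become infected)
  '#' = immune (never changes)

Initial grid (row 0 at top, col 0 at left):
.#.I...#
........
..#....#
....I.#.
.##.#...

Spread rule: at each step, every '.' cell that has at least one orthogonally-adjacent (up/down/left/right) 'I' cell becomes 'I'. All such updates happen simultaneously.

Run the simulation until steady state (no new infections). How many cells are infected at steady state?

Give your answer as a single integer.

Step 0 (initial): 2 infected
Step 1: +6 new -> 8 infected
Step 2: +8 new -> 16 infected
Step 3: +6 new -> 22 infected
Step 4: +5 new -> 27 infected
Step 5: +5 new -> 32 infected
Step 6: +0 new -> 32 infected

Answer: 32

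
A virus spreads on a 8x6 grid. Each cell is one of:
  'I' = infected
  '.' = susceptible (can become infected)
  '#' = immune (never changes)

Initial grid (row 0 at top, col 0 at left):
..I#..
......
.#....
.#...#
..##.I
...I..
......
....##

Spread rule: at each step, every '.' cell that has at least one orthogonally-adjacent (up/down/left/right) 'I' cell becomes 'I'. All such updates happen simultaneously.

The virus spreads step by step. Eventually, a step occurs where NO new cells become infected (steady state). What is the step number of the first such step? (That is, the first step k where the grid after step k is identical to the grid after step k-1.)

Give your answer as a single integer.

Answer: 6

Derivation:
Step 0 (initial): 3 infected
Step 1: +7 new -> 10 infected
Step 2: +10 new -> 20 infected
Step 3: +10 new -> 30 infected
Step 4: +7 new -> 37 infected
Step 5: +3 new -> 40 infected
Step 6: +0 new -> 40 infected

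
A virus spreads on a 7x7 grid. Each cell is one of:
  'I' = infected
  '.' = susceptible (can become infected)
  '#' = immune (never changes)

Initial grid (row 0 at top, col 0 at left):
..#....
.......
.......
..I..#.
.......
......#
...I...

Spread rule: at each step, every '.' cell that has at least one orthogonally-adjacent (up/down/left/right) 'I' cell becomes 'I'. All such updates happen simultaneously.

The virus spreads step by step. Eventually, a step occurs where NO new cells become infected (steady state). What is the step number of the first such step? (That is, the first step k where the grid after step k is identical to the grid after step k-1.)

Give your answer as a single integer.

Step 0 (initial): 2 infected
Step 1: +7 new -> 9 infected
Step 2: +11 new -> 20 infected
Step 3: +10 new -> 30 infected
Step 4: +7 new -> 37 infected
Step 5: +5 new -> 42 infected
Step 6: +3 new -> 45 infected
Step 7: +1 new -> 46 infected
Step 8: +0 new -> 46 infected

Answer: 8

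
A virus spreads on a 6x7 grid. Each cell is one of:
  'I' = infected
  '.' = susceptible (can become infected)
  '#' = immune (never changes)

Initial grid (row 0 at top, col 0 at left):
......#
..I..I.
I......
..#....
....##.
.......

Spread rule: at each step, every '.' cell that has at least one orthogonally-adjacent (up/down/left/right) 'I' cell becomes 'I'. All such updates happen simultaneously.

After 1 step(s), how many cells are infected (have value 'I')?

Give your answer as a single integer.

Step 0 (initial): 3 infected
Step 1: +11 new -> 14 infected

Answer: 14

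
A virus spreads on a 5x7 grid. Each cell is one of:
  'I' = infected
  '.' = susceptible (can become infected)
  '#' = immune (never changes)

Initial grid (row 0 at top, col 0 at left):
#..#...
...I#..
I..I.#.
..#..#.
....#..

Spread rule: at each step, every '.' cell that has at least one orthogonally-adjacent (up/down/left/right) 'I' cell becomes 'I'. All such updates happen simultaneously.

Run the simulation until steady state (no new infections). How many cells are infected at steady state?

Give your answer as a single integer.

Answer: 19

Derivation:
Step 0 (initial): 3 infected
Step 1: +7 new -> 10 infected
Step 2: +6 new -> 16 infected
Step 3: +3 new -> 19 infected
Step 4: +0 new -> 19 infected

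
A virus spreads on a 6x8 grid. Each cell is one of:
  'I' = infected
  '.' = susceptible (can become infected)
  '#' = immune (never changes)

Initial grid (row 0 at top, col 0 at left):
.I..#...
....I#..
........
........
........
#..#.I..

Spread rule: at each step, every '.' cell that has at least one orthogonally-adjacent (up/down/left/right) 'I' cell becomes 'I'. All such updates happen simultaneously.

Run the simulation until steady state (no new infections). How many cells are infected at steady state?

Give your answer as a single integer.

Answer: 44

Derivation:
Step 0 (initial): 3 infected
Step 1: +8 new -> 11 infected
Step 2: +11 new -> 22 infected
Step 3: +8 new -> 30 infected
Step 4: +7 new -> 37 infected
Step 5: +5 new -> 42 infected
Step 6: +2 new -> 44 infected
Step 7: +0 new -> 44 infected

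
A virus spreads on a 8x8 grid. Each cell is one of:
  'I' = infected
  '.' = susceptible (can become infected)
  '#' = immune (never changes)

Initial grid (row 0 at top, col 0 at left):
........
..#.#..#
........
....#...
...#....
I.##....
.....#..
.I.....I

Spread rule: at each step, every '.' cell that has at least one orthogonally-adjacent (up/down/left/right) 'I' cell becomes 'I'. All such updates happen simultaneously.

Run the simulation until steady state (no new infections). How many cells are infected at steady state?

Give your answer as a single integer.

Step 0 (initial): 3 infected
Step 1: +8 new -> 11 infected
Step 2: +7 new -> 18 infected
Step 3: +7 new -> 25 infected
Step 4: +7 new -> 32 infected
Step 5: +8 new -> 40 infected
Step 6: +5 new -> 45 infected
Step 7: +5 new -> 50 infected
Step 8: +3 new -> 53 infected
Step 9: +3 new -> 56 infected
Step 10: +0 new -> 56 infected

Answer: 56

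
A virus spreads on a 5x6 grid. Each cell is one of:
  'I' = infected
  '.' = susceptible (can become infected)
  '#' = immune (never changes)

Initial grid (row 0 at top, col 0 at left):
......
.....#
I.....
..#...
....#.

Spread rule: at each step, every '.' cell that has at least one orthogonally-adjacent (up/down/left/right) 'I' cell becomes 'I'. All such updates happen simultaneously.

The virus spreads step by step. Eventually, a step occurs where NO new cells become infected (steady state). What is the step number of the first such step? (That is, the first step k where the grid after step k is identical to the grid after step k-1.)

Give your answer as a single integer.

Step 0 (initial): 1 infected
Step 1: +3 new -> 4 infected
Step 2: +5 new -> 9 infected
Step 3: +4 new -> 13 infected
Step 4: +5 new -> 18 infected
Step 5: +5 new -> 23 infected
Step 6: +2 new -> 25 infected
Step 7: +2 new -> 27 infected
Step 8: +0 new -> 27 infected

Answer: 8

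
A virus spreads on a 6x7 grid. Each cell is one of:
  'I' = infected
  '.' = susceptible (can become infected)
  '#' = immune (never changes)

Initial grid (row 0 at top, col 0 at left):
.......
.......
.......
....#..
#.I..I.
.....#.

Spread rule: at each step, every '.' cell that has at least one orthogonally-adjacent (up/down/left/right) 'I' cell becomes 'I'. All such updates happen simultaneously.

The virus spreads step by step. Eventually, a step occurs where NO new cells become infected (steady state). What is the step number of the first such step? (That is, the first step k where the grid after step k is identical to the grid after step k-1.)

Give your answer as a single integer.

Step 0 (initial): 2 infected
Step 1: +7 new -> 9 infected
Step 2: +9 new -> 18 infected
Step 3: +8 new -> 26 infected
Step 4: +7 new -> 33 infected
Step 5: +5 new -> 38 infected
Step 6: +1 new -> 39 infected
Step 7: +0 new -> 39 infected

Answer: 7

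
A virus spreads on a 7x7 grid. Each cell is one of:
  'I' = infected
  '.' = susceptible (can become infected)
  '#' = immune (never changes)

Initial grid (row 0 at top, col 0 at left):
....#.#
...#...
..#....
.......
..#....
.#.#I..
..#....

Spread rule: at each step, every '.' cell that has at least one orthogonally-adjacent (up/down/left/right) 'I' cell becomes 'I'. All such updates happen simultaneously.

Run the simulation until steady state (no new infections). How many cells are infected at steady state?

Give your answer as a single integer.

Step 0 (initial): 1 infected
Step 1: +3 new -> 4 infected
Step 2: +6 new -> 10 infected
Step 3: +5 new -> 15 infected
Step 4: +5 new -> 20 infected
Step 5: +3 new -> 23 infected
Step 6: +5 new -> 28 infected
Step 7: +3 new -> 31 infected
Step 8: +4 new -> 35 infected
Step 9: +3 new -> 38 infected
Step 10: +2 new -> 40 infected
Step 11: +0 new -> 40 infected

Answer: 40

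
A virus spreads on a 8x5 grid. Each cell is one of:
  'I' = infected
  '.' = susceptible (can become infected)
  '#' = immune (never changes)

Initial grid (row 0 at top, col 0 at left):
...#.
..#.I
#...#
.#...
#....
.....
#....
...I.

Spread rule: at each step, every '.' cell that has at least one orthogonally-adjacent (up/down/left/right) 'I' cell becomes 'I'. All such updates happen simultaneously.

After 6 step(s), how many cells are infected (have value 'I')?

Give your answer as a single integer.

Step 0 (initial): 2 infected
Step 1: +5 new -> 7 infected
Step 2: +5 new -> 12 infected
Step 3: +7 new -> 19 infected
Step 4: +6 new -> 25 infected
Step 5: +3 new -> 28 infected
Step 6: +2 new -> 30 infected

Answer: 30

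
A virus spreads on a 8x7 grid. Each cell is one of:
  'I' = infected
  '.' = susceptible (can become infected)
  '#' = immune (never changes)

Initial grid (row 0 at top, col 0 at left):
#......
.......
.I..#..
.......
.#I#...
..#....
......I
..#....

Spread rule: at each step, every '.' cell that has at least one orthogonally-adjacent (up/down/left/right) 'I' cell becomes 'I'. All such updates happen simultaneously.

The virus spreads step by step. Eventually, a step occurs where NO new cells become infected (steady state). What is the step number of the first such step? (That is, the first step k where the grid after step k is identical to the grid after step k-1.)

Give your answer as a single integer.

Step 0 (initial): 3 infected
Step 1: +8 new -> 11 infected
Step 2: +10 new -> 21 infected
Step 3: +9 new -> 30 infected
Step 4: +9 new -> 39 infected
Step 5: +7 new -> 46 infected
Step 6: +4 new -> 50 infected
Step 7: +0 new -> 50 infected

Answer: 7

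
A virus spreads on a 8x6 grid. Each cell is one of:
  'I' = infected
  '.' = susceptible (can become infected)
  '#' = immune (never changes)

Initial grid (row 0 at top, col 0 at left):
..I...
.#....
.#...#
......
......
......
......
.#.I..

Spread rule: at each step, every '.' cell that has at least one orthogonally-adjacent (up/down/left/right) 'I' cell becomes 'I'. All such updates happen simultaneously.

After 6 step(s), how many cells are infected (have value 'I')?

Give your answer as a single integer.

Answer: 44

Derivation:
Step 0 (initial): 2 infected
Step 1: +6 new -> 8 infected
Step 2: +8 new -> 16 infected
Step 3: +10 new -> 26 infected
Step 4: +10 new -> 36 infected
Step 5: +6 new -> 42 infected
Step 6: +2 new -> 44 infected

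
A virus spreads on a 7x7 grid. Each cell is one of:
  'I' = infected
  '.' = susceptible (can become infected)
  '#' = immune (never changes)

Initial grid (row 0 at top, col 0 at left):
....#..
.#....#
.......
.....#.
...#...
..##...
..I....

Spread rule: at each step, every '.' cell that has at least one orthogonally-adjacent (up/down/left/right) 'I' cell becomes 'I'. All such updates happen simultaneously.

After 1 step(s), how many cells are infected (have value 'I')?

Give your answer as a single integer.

Answer: 3

Derivation:
Step 0 (initial): 1 infected
Step 1: +2 new -> 3 infected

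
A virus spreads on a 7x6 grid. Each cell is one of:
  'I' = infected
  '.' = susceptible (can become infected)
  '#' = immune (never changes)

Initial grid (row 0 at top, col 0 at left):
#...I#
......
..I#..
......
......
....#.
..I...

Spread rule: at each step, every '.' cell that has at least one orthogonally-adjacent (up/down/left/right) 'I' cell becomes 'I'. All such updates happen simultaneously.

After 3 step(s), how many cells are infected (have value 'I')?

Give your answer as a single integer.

Step 0 (initial): 3 infected
Step 1: +8 new -> 11 infected
Step 2: +13 new -> 24 infected
Step 3: +9 new -> 33 infected

Answer: 33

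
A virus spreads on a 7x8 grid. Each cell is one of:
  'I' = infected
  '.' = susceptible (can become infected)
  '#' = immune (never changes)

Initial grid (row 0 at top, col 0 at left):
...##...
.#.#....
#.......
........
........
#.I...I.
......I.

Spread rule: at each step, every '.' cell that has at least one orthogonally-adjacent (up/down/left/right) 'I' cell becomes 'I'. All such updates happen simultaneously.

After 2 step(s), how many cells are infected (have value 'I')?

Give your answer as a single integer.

Step 0 (initial): 3 infected
Step 1: +9 new -> 12 infected
Step 2: +10 new -> 22 infected

Answer: 22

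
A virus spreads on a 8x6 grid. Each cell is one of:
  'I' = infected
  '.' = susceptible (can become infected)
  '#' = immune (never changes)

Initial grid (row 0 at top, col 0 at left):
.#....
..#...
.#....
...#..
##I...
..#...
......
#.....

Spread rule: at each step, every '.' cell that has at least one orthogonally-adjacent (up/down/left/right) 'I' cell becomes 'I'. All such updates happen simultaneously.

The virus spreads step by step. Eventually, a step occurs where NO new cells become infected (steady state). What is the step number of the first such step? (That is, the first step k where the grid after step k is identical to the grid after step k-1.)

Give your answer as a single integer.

Step 0 (initial): 1 infected
Step 1: +2 new -> 3 infected
Step 2: +4 new -> 7 infected
Step 3: +6 new -> 13 infected
Step 4: +8 new -> 21 infected
Step 5: +8 new -> 29 infected
Step 6: +9 new -> 38 infected
Step 7: +2 new -> 40 infected
Step 8: +0 new -> 40 infected

Answer: 8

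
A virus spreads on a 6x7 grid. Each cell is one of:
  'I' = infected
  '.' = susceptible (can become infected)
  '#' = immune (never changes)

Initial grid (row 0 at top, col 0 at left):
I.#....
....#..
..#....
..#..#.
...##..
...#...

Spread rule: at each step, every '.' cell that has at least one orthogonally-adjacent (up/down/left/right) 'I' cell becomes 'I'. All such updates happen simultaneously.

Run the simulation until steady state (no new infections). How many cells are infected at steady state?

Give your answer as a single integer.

Answer: 34

Derivation:
Step 0 (initial): 1 infected
Step 1: +2 new -> 3 infected
Step 2: +2 new -> 5 infected
Step 3: +3 new -> 8 infected
Step 4: +3 new -> 11 infected
Step 5: +4 new -> 15 infected
Step 6: +5 new -> 20 infected
Step 7: +4 new -> 24 infected
Step 8: +3 new -> 27 infected
Step 9: +2 new -> 29 infected
Step 10: +1 new -> 30 infected
Step 11: +2 new -> 32 infected
Step 12: +1 new -> 33 infected
Step 13: +1 new -> 34 infected
Step 14: +0 new -> 34 infected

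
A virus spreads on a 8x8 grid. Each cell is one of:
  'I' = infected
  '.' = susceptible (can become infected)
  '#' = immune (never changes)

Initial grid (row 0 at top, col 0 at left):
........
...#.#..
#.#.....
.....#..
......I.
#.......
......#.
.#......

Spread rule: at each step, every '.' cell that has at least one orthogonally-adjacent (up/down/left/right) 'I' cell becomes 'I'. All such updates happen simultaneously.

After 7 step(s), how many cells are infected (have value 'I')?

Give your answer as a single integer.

Answer: 48

Derivation:
Step 0 (initial): 1 infected
Step 1: +4 new -> 5 infected
Step 2: +5 new -> 10 infected
Step 3: +8 new -> 18 infected
Step 4: +9 new -> 27 infected
Step 5: +10 new -> 37 infected
Step 6: +6 new -> 43 infected
Step 7: +5 new -> 48 infected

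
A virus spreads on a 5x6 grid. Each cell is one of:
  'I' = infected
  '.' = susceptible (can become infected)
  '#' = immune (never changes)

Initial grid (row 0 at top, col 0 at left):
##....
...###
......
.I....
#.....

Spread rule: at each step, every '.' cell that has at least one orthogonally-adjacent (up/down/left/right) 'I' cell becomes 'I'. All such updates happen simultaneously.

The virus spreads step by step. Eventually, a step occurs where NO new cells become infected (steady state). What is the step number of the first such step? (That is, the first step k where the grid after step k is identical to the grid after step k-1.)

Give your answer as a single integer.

Step 0 (initial): 1 infected
Step 1: +4 new -> 5 infected
Step 2: +5 new -> 10 infected
Step 3: +5 new -> 15 infected
Step 4: +4 new -> 19 infected
Step 5: +3 new -> 22 infected
Step 6: +1 new -> 23 infected
Step 7: +1 new -> 24 infected
Step 8: +0 new -> 24 infected

Answer: 8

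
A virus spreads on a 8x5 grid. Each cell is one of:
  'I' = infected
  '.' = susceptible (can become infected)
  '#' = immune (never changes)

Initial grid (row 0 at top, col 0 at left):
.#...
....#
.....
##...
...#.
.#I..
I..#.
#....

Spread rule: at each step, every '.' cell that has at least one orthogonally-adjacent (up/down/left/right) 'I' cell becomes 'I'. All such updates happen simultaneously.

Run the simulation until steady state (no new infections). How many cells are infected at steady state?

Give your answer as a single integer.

Step 0 (initial): 2 infected
Step 1: +5 new -> 7 infected
Step 2: +6 new -> 13 infected
Step 3: +5 new -> 18 infected
Step 4: +5 new -> 23 infected
Step 5: +5 new -> 28 infected
Step 6: +2 new -> 30 infected
Step 7: +2 new -> 32 infected
Step 8: +0 new -> 32 infected

Answer: 32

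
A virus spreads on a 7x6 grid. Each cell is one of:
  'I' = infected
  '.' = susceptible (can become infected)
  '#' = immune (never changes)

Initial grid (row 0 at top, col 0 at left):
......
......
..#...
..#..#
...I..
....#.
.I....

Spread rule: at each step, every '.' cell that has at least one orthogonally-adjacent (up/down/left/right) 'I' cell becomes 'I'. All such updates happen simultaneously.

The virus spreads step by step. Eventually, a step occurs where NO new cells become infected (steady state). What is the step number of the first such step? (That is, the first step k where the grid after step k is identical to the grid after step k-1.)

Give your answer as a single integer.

Answer: 8

Derivation:
Step 0 (initial): 2 infected
Step 1: +7 new -> 9 infected
Step 2: +7 new -> 16 infected
Step 3: +6 new -> 22 infected
Step 4: +7 new -> 29 infected
Step 5: +5 new -> 34 infected
Step 6: +3 new -> 37 infected
Step 7: +1 new -> 38 infected
Step 8: +0 new -> 38 infected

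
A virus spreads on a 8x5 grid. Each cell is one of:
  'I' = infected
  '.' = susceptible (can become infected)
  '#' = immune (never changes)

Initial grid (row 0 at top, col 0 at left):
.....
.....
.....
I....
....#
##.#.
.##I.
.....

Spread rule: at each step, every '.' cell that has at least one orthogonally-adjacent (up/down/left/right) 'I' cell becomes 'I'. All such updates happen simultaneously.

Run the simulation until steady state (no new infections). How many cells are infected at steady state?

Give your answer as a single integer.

Step 0 (initial): 2 infected
Step 1: +5 new -> 7 infected
Step 2: +7 new -> 14 infected
Step 3: +6 new -> 20 infected
Step 4: +7 new -> 27 infected
Step 5: +4 new -> 31 infected
Step 6: +2 new -> 33 infected
Step 7: +1 new -> 34 infected
Step 8: +0 new -> 34 infected

Answer: 34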